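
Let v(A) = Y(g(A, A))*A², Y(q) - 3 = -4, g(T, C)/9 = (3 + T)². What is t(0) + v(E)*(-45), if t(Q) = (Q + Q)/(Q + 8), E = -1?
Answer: 45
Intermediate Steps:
g(T, C) = 9*(3 + T)²
Y(q) = -1 (Y(q) = 3 - 4 = -1)
v(A) = -A²
t(Q) = 2*Q/(8 + Q) (t(Q) = (2*Q)/(8 + Q) = 2*Q/(8 + Q))
t(0) + v(E)*(-45) = 2*0/(8 + 0) - 1*(-1)²*(-45) = 2*0/8 - 1*1*(-45) = 2*0*(⅛) - 1*(-45) = 0 + 45 = 45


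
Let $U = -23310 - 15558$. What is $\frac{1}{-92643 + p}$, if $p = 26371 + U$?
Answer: $- \frac{1}{105140} \approx -9.5111 \cdot 10^{-6}$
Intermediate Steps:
$U = -38868$
$p = -12497$ ($p = 26371 - 38868 = -12497$)
$\frac{1}{-92643 + p} = \frac{1}{-92643 - 12497} = \frac{1}{-105140} = - \frac{1}{105140}$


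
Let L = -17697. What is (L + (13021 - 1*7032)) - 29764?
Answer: -41472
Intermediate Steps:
(L + (13021 - 1*7032)) - 29764 = (-17697 + (13021 - 1*7032)) - 29764 = (-17697 + (13021 - 7032)) - 29764 = (-17697 + 5989) - 29764 = -11708 - 29764 = -41472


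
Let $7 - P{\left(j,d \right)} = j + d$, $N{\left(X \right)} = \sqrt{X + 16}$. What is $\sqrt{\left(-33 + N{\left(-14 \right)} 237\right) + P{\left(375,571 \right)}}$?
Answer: $\sqrt{-972 + 237 \sqrt{2}} \approx 25.236 i$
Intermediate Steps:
$N{\left(X \right)} = \sqrt{16 + X}$
$P{\left(j,d \right)} = 7 - d - j$ ($P{\left(j,d \right)} = 7 - \left(j + d\right) = 7 - \left(d + j\right) = 7 - d - j$)
$\sqrt{\left(-33 + N{\left(-14 \right)} 237\right) + P{\left(375,571 \right)}} = \sqrt{\left(-33 + \sqrt{16 - 14} \cdot 237\right) - 939} = \sqrt{\left(-33 + \sqrt{2} \cdot 237\right) - 939} = \sqrt{\left(-33 + 237 \sqrt{2}\right) - 939} = \sqrt{-972 + 237 \sqrt{2}}$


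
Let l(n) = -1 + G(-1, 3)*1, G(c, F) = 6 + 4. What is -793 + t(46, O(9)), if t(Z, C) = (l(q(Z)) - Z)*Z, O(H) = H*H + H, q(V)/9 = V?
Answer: -2495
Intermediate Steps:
G(c, F) = 10
q(V) = 9*V
O(H) = H + H² (O(H) = H² + H = H + H²)
l(n) = 9 (l(n) = -1 + 10*1 = -1 + 10 = 9)
t(Z, C) = Z*(9 - Z) (t(Z, C) = (9 - Z)*Z = Z*(9 - Z))
-793 + t(46, O(9)) = -793 + 46*(9 - 1*46) = -793 + 46*(9 - 46) = -793 + 46*(-37) = -793 - 1702 = -2495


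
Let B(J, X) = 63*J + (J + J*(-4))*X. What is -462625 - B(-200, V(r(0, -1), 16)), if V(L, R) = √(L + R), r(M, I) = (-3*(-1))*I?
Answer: -450025 - 600*√13 ≈ -4.5219e+5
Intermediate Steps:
r(M, I) = 3*I
B(J, X) = 63*J - 3*J*X (B(J, X) = 63*J + (J - 4*J)*X = 63*J + (-3*J)*X = 63*J - 3*J*X)
-462625 - B(-200, V(r(0, -1), 16)) = -462625 - 3*(-200)*(21 - √(3*(-1) + 16)) = -462625 - 3*(-200)*(21 - √(-3 + 16)) = -462625 - 3*(-200)*(21 - √13) = -462625 - (-12600 + 600*√13) = -462625 + (12600 - 600*√13) = -450025 - 600*√13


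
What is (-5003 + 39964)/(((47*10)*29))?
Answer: 34961/13630 ≈ 2.5650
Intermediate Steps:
(-5003 + 39964)/(((47*10)*29)) = 34961/((470*29)) = 34961/13630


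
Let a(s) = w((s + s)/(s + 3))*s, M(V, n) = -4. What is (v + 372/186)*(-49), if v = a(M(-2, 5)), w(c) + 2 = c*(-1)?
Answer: -2058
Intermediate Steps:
w(c) = -2 - c (w(c) = -2 + c*(-1) = -2 - c)
a(s) = s*(-2 - 2*s/(3 + s)) (a(s) = (-2 - (s + s)/(s + 3))*s = (-2 - 2*s/(3 + s))*s = s*(-2 - 2*s/(3 + s)))
v = 40 (v = -2*(-4)*(3 + 2*(-4))/(3 - 4) = -2*(-4)*(3 - 8)/(-1) = -2*(-4)*(-1)*(-5) = 40)
(v + 372/186)*(-49) = (40 + 372/186)*(-49) = (40 + 372*(1/186))*(-49) = (40 + 2)*(-49) = 42*(-49) = -2058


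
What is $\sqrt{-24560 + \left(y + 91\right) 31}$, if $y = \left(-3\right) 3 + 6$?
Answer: $2 i \sqrt{5458} \approx 147.76 i$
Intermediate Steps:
$y = -3$ ($y = -9 + 6 = -3$)
$\sqrt{-24560 + \left(y + 91\right) 31} = \sqrt{-24560 + \left(-3 + 91\right) 31} = \sqrt{-24560 + 88 \cdot 31} = \sqrt{-24560 + 2728} = \sqrt{-21832} = 2 i \sqrt{5458}$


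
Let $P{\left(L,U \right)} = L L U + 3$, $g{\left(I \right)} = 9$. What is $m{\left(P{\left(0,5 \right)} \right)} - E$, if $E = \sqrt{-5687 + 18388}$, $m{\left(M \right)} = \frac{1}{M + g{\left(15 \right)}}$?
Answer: $\frac{1}{12} - \sqrt{12701} \approx -112.62$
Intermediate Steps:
$P{\left(L,U \right)} = 3 + U L^{2}$ ($P{\left(L,U \right)} = L^{2} U + 3 = U L^{2} + 3 = 3 + U L^{2}$)
$m{\left(M \right)} = \frac{1}{9 + M}$ ($m{\left(M \right)} = \frac{1}{M + 9} = \frac{1}{9 + M}$)
$E = \sqrt{12701} \approx 112.7$
$m{\left(P{\left(0,5 \right)} \right)} - E = \frac{1}{9 + \left(3 + 5 \cdot 0^{2}\right)} - \sqrt{12701} = \frac{1}{9 + \left(3 + 5 \cdot 0\right)} - \sqrt{12701} = \frac{1}{9 + \left(3 + 0\right)} - \sqrt{12701} = \frac{1}{9 + 3} - \sqrt{12701} = \frac{1}{12} - \sqrt{12701}$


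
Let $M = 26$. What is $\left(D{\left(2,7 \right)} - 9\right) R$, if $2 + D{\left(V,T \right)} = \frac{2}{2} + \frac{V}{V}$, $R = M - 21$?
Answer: $-45$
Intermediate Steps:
$R = 5$ ($R = 26 - 21 = 5$)
$D{\left(V,T \right)} = 0$ ($D{\left(V,T \right)} = -2 + \left(\frac{2}{2} + \frac{V}{V}\right) = -2 + \left(2 \cdot \frac{1}{2} + 1\right) = -2 + \left(1 + 1\right) = -2 + 2 = 0$)
$\left(D{\left(2,7 \right)} - 9\right) R = \left(0 - 9\right) 5 = \left(-9\right) 5 = -45$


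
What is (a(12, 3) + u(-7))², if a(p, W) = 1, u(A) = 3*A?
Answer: 400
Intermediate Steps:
(a(12, 3) + u(-7))² = (1 + 3*(-7))² = (1 - 21)² = (-20)² = 400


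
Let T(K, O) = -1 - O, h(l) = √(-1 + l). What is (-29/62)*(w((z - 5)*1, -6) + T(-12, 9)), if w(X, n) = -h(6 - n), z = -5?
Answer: 145/31 + 29*√11/62 ≈ 6.2287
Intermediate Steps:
w(X, n) = -√(5 - n) (w(X, n) = -√(-1 + (6 - n)) = -√(5 - n))
(-29/62)*(w((z - 5)*1, -6) + T(-12, 9)) = (-29/62)*(-√(5 - 1*(-6)) + (-1 - 1*9)) = (-29*1/62)*(-√(5 + 6) + (-1 - 9)) = -29*(-√11 - 10)/62 = -29*(-10 - √11)/62 = 145/31 + 29*√11/62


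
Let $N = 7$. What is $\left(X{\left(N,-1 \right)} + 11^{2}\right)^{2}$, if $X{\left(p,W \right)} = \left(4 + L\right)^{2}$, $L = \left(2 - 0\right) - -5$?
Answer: $58564$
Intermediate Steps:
$L = 7$ ($L = \left(2 + 0\right) + 5 = 2 + 5 = 7$)
$X{\left(p,W \right)} = 121$ ($X{\left(p,W \right)} = \left(4 + 7\right)^{2} = 11^{2} = 121$)
$\left(X{\left(N,-1 \right)} + 11^{2}\right)^{2} = \left(121 + 11^{2}\right)^{2} = \left(121 + 121\right)^{2} = 242^{2} = 58564$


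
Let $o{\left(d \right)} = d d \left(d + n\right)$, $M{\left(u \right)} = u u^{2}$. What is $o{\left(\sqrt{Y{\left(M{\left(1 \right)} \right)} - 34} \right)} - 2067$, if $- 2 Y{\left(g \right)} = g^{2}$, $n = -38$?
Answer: $-756 - \frac{69 i \sqrt{138}}{4} \approx -756.0 - 202.64 i$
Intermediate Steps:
$M{\left(u \right)} = u^{3}$
$Y{\left(g \right)} = - \frac{g^{2}}{2}$
$o{\left(d \right)} = d^{2} \left(-38 + d\right)$ ($o{\left(d \right)} = d d \left(d - 38\right) = d^{2} \left(-38 + d\right)$)
$o{\left(\sqrt{Y{\left(M{\left(1 \right)} \right)} - 34} \right)} - 2067 = \left(\sqrt{- \frac{\left(1^{3}\right)^{2}}{2} - 34}\right)^{2} \left(-38 + \sqrt{- \frac{\left(1^{3}\right)^{2}}{2} - 34}\right) - 2067 = \left(\sqrt{- \frac{1^{2}}{2} - 34}\right)^{2} \left(-38 + \sqrt{- \frac{1^{2}}{2} - 34}\right) - 2067 = \left(\sqrt{\left(- \frac{1}{2}\right) 1 - 34}\right)^{2} \left(-38 + \sqrt{\left(- \frac{1}{2}\right) 1 - 34}\right) - 2067 = \left(\sqrt{- \frac{1}{2} - 34}\right)^{2} \left(-38 + \sqrt{- \frac{1}{2} - 34}\right) - 2067 = \left(\sqrt{- \frac{69}{2}}\right)^{2} \left(-38 + \sqrt{- \frac{69}{2}}\right) - 2067 = \left(\frac{i \sqrt{138}}{2}\right)^{2} \left(-38 + \frac{i \sqrt{138}}{2}\right) - 2067 = - \frac{69 \left(-38 + \frac{i \sqrt{138}}{2}\right)}{2} - 2067 = \left(1311 - \frac{69 i \sqrt{138}}{4}\right) - 2067 = -756 - \frac{69 i \sqrt{138}}{4}$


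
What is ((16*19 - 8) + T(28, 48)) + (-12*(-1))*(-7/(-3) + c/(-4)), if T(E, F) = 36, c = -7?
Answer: 381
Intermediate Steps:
((16*19 - 8) + T(28, 48)) + (-12*(-1))*(-7/(-3) + c/(-4)) = ((16*19 - 8) + 36) + (-12*(-1))*(-7/(-3) - 7/(-4)) = ((304 - 8) + 36) + 12*(-7*(-1/3) - 7*(-1/4)) = (296 + 36) + 12*(7/3 + 7/4) = 332 + 12*(49/12) = 332 + 49 = 381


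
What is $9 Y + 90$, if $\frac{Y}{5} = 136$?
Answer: $6210$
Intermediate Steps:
$Y = 680$ ($Y = 5 \cdot 136 = 680$)
$9 Y + 90 = 9 \cdot 680 + 90 = 6120 + 90 = 6210$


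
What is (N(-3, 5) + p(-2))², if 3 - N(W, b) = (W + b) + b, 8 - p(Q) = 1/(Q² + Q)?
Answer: 49/4 ≈ 12.250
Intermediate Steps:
p(Q) = 8 - 1/(Q + Q²) (p(Q) = 8 - 1/(Q² + Q) = 8 - 1/(Q + Q²))
N(W, b) = 3 - W - 2*b (N(W, b) = 3 - ((W + b) + b) = 3 - (W + 2*b) = 3 + (-W - 2*b) = 3 - W - 2*b)
(N(-3, 5) + p(-2))² = ((3 - 1*(-3) - 2*5) + (-1 + 8*(-2) + 8*(-2)²)/((-2)*(1 - 2)))² = ((3 + 3 - 10) - ½*(-1 - 16 + 8*4)/(-1))² = (-4 - ½*(-1)*(-1 - 16 + 32))² = (-4 - ½*(-1)*15)² = (-4 + 15/2)² = (7/2)² = 49/4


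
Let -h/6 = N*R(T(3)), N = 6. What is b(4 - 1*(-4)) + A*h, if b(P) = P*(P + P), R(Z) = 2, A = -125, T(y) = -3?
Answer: 9128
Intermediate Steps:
b(P) = 2*P² (b(P) = P*(2*P) = 2*P²)
h = -72 (h = -36*2 = -6*12 = -72)
b(4 - 1*(-4)) + A*h = 2*(4 - 1*(-4))² - 125*(-72) = 2*(4 + 4)² + 9000 = 2*8² + 9000 = 2*64 + 9000 = 128 + 9000 = 9128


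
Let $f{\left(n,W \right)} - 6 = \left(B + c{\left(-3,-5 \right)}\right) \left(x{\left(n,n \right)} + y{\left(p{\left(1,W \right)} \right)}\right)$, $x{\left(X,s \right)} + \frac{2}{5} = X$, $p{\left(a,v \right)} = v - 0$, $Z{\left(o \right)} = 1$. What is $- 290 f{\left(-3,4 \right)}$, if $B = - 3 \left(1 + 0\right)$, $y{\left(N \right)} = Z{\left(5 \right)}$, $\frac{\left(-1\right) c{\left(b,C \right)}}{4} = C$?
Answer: $10092$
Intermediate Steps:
$c{\left(b,C \right)} = - 4 C$
$p{\left(a,v \right)} = v$ ($p{\left(a,v \right)} = v + 0 = v$)
$x{\left(X,s \right)} = - \frac{2}{5} + X$
$y{\left(N \right)} = 1$
$B = -3$ ($B = \left(-3\right) 1 = -3$)
$f{\left(n,W \right)} = \frac{81}{5} + 17 n$ ($f{\left(n,W \right)} = 6 + \left(-3 - -20\right) \left(\left(- \frac{2}{5} + n\right) + 1\right) = 6 + \left(-3 + 20\right) \left(\frac{3}{5} + n\right) = 6 + 17 \left(\frac{3}{5} + n\right) = 6 + \left(\frac{51}{5} + 17 n\right) = \frac{81}{5} + 17 n$)
$- 290 f{\left(-3,4 \right)} = - 290 \left(\frac{81}{5} + 17 \left(-3\right)\right) = - 290 \left(\frac{81}{5} - 51\right) = \left(-290\right) \left(- \frac{174}{5}\right) = 10092$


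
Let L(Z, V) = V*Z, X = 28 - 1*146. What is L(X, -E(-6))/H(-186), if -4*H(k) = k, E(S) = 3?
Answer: 236/31 ≈ 7.6129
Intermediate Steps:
X = -118 (X = 28 - 146 = -118)
H(k) = -k/4
L(X, -E(-6))/H(-186) = (-1*3*(-118))/((-¼*(-186))) = (-3*(-118))/(93/2) = 354*(2/93) = 236/31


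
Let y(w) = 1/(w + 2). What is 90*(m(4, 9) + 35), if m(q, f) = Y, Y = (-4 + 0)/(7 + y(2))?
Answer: 89910/29 ≈ 3100.3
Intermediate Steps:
y(w) = 1/(2 + w)
Y = -16/29 (Y = (-4 + 0)/(7 + 1/(2 + 2)) = -4/(7 + 1/4) = -4/(7 + ¼) = -4/29/4 = -4*4/29 = -16/29 ≈ -0.55172)
m(q, f) = -16/29
90*(m(4, 9) + 35) = 90*(-16/29 + 35) = 90*(999/29) = 89910/29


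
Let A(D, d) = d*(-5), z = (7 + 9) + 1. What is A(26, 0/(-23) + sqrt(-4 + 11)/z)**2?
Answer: 175/289 ≈ 0.60554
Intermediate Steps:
z = 17 (z = 16 + 1 = 17)
A(D, d) = -5*d
A(26, 0/(-23) + sqrt(-4 + 11)/z)**2 = (-5*(0/(-23) + sqrt(-4 + 11)/17))**2 = (-5*(0*(-1/23) + sqrt(7)*(1/17)))**2 = (-5*(0 + sqrt(7)/17))**2 = (-5*sqrt(7)/17)**2 = 175/289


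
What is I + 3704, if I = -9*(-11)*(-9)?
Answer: 2813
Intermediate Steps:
I = -891 (I = 99*(-9) = -891)
I + 3704 = -891 + 3704 = 2813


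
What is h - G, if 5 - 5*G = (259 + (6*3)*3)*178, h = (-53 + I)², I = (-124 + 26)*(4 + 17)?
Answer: 22337314/5 ≈ 4.4675e+6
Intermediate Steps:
I = -2058 (I = -98*21 = -2058)
h = 4456321 (h = (-53 - 2058)² = (-2111)² = 4456321)
G = -55709/5 (G = 1 - (259 + (6*3)*3)*178/5 = 1 - (259 + 18*3)*178/5 = 1 - (259 + 54)*178/5 = 1 - 313*178/5 = 1 - ⅕*55714 = 1 - 55714/5 = -55709/5 ≈ -11142.)
h - G = 4456321 - 1*(-55709/5) = 4456321 + 55709/5 = 22337314/5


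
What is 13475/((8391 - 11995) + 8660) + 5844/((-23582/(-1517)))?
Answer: 22570483469/59615296 ≈ 378.60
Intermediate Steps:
13475/((8391 - 11995) + 8660) + 5844/((-23582/(-1517))) = 13475/(-3604 + 8660) + 5844/((-23582*(-1/1517))) = 13475/5056 + 5844/(23582/1517) = 13475*(1/5056) + 5844*(1517/23582) = 13475/5056 + 4432674/11791 = 22570483469/59615296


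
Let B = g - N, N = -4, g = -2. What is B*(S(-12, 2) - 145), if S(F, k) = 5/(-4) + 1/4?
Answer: -292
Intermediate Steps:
S(F, k) = -1 (S(F, k) = 5*(-¼) + 1*(¼) = -5/4 + ¼ = -1)
B = 2 (B = -2 - 1*(-4) = -2 + 4 = 2)
B*(S(-12, 2) - 145) = 2*(-1 - 145) = 2*(-146) = -292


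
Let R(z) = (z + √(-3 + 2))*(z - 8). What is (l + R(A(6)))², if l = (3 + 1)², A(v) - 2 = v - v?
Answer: -20 - 48*I ≈ -20.0 - 48.0*I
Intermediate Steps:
A(v) = 2 (A(v) = 2 + (v - v) = 2 + 0 = 2)
R(z) = (-8 + z)*(I + z) (R(z) = (z + √(-1))*(-8 + z) = (z + I)*(-8 + z) = (I + z)*(-8 + z) = (-8 + z)*(I + z))
l = 16 (l = 4² = 16)
(l + R(A(6)))² = (16 + (2² - 8*I - 1*2*(8 - I)))² = (16 + (4 - 8*I + (-16 + 2*I)))² = (16 + (-12 - 6*I))² = (4 - 6*I)²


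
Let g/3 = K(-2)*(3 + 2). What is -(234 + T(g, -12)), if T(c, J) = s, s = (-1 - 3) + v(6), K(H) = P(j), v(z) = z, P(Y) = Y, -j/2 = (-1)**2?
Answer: -236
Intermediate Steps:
j = -2 (j = -2*(-1)**2 = -2*1 = -2)
K(H) = -2
g = -30 (g = 3*(-2*(3 + 2)) = 3*(-2*5) = 3*(-10) = -30)
s = 2 (s = (-1 - 3) + 6 = -4 + 6 = 2)
T(c, J) = 2
-(234 + T(g, -12)) = -(234 + 2) = -1*236 = -236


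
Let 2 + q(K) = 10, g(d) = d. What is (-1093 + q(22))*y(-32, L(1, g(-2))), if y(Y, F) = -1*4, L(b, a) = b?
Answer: 4340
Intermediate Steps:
q(K) = 8 (q(K) = -2 + 10 = 8)
y(Y, F) = -4
(-1093 + q(22))*y(-32, L(1, g(-2))) = (-1093 + 8)*(-4) = -1085*(-4) = 4340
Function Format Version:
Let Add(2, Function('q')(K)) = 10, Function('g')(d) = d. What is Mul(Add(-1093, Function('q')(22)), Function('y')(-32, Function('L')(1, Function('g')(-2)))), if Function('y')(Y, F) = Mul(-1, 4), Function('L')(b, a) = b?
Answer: 4340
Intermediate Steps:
Function('q')(K) = 8 (Function('q')(K) = Add(-2, 10) = 8)
Function('y')(Y, F) = -4
Mul(Add(-1093, Function('q')(22)), Function('y')(-32, Function('L')(1, Function('g')(-2)))) = Mul(Add(-1093, 8), -4) = Mul(-1085, -4) = 4340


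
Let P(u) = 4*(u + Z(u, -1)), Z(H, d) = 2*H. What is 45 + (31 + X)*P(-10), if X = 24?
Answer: -6555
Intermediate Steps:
P(u) = 12*u (P(u) = 4*(u + 2*u) = 4*(3*u) = 12*u)
45 + (31 + X)*P(-10) = 45 + (31 + 24)*(12*(-10)) = 45 + 55*(-120) = 45 - 6600 = -6555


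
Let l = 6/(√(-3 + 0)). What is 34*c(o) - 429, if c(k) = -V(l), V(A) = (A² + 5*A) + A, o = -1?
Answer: -21 + 408*I*√3 ≈ -21.0 + 706.68*I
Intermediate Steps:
l = -2*I*√3 (l = 6/(√(-3)) = 6/((I*√3)) = 6*(-I*√3/3) = -2*I*√3 ≈ -3.4641*I)
V(A) = A² + 6*A
c(k) = 2*I*√3*(6 - 2*I*√3) (c(k) = -(-2*I*√3)*(6 - 2*I*√3) = -(-2)*I*√3*(6 - 2*I*√3) = 2*I*√3*(6 - 2*I*√3))
34*c(o) - 429 = 34*(12 + 12*I*√3) - 429 = (408 + 408*I*√3) - 429 = -21 + 408*I*√3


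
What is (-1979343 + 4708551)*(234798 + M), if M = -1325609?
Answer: -2977050107688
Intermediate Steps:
(-1979343 + 4708551)*(234798 + M) = (-1979343 + 4708551)*(234798 - 1325609) = 2729208*(-1090811) = -2977050107688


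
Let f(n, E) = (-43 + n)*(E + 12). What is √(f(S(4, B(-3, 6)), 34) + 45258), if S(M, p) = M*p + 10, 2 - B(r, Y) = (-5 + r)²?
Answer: 2*√8083 ≈ 179.81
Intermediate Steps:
B(r, Y) = 2 - (-5 + r)²
S(M, p) = 10 + M*p
f(n, E) = (-43 + n)*(12 + E)
√(f(S(4, B(-3, 6)), 34) + 45258) = √((-516 - 43*34 + 12*(10 + 4*(2 - (-5 - 3)²)) + 34*(10 + 4*(2 - (-5 - 3)²))) + 45258) = √((-516 - 1462 + 12*(10 + 4*(2 - 1*(-8)²)) + 34*(10 + 4*(2 - 1*(-8)²))) + 45258) = √((-516 - 1462 + 12*(10 + 4*(2 - 1*64)) + 34*(10 + 4*(2 - 1*64))) + 45258) = √((-516 - 1462 + 12*(10 + 4*(2 - 64)) + 34*(10 + 4*(2 - 64))) + 45258) = √((-516 - 1462 + 12*(10 + 4*(-62)) + 34*(10 + 4*(-62))) + 45258) = √((-516 - 1462 + 12*(10 - 248) + 34*(10 - 248)) + 45258) = √((-516 - 1462 + 12*(-238) + 34*(-238)) + 45258) = √((-516 - 1462 - 2856 - 8092) + 45258) = √(-12926 + 45258) = √32332 = 2*√8083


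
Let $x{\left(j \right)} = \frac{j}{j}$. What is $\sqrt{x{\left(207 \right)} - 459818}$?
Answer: $i \sqrt{459817} \approx 678.1 i$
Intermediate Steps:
$x{\left(j \right)} = 1$
$\sqrt{x{\left(207 \right)} - 459818} = \sqrt{1 - 459818} = \sqrt{-459817} = i \sqrt{459817}$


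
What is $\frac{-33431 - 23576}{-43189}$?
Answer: $\frac{57007}{43189} \approx 1.3199$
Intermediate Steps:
$\frac{-33431 - 23576}{-43189} = \left(-33431 - 23576\right) \left(- \frac{1}{43189}\right) = \left(-57007\right) \left(- \frac{1}{43189}\right) = \frac{57007}{43189}$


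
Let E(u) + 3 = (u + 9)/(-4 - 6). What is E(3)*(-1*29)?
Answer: 609/5 ≈ 121.80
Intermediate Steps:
E(u) = -39/10 - u/10 (E(u) = -3 + (u + 9)/(-4 - 6) = -3 + (9 + u)/(-10) = -3 + (9 + u)*(-⅒) = -3 + (-9/10 - u/10) = -39/10 - u/10)
E(3)*(-1*29) = (-39/10 - ⅒*3)*(-1*29) = (-39/10 - 3/10)*(-29) = -21/5*(-29) = 609/5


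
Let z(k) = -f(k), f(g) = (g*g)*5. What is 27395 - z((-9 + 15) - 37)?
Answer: 32200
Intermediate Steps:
f(g) = 5*g² (f(g) = g²*5 = 5*g²)
z(k) = -5*k²
27395 - z((-9 + 15) - 37) = 27395 - (-5)*((-9 + 15) - 37)² = 27395 - (-5)*(6 - 37)² = 27395 - (-5)*(-31)² = 27395 - (-5)*961 = 27395 - 1*(-4805) = 27395 + 4805 = 32200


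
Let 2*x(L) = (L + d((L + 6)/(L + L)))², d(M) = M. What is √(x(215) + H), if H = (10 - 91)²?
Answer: √22028344082/860 ≈ 172.58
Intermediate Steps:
x(L) = (L + (6 + L)/(2*L))²/2 (x(L) = (L + (L + 6)/(L + L))²/2 = (L + (6 + L)/((2*L)))²/2 = (L + (6 + L)*(1/(2*L)))²/2 = (L + (6 + L)/(2*L))²/2)
H = 6561 (H = (-81)² = 6561)
√(x(215) + H) = √((⅛)*(6 + 215 + 2*215²)²/215² + 6561) = √((⅛)*(1/46225)*(6 + 215 + 2*46225)² + 6561) = √((⅛)*(1/46225)*(6 + 215 + 92450)² + 6561) = √((⅛)*(1/46225)*92671² + 6561) = √((⅛)*(1/46225)*8587914241 + 6561) = √(8587914241/369800 + 6561) = √(11014172041/369800) = √22028344082/860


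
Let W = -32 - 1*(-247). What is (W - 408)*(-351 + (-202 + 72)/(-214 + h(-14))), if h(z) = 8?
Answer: 6964984/103 ≈ 67621.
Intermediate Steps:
W = 215 (W = -32 + 247 = 215)
(W - 408)*(-351 + (-202 + 72)/(-214 + h(-14))) = (215 - 408)*(-351 + (-202 + 72)/(-214 + 8)) = -193*(-351 - 130/(-206)) = -193*(-351 - 130*(-1/206)) = -193*(-351 + 65/103) = -193*(-36088/103) = 6964984/103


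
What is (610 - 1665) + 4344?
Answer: 3289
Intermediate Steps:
(610 - 1665) + 4344 = -1055 + 4344 = 3289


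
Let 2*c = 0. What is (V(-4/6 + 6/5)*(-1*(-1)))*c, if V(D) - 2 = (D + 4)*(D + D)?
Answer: 0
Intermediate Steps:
V(D) = 2 + 2*D*(4 + D) (V(D) = 2 + (D + 4)*(D + D) = 2 + (4 + D)*(2*D) = 2 + 2*D*(4 + D))
c = 0 (c = (1/2)*0 = 0)
(V(-4/6 + 6/5)*(-1*(-1)))*c = ((2 + 2*(-4/6 + 6/5)**2 + 8*(-4/6 + 6/5))*(-1*(-1)))*0 = ((2 + 2*(-4*1/6 + 6*(1/5))**2 + 8*(-4*1/6 + 6*(1/5)))*1)*0 = ((2 + 2*(-2/3 + 6/5)**2 + 8*(-2/3 + 6/5))*1)*0 = ((2 + 2*(8/15)**2 + 8*(8/15))*1)*0 = ((2 + 2*(64/225) + 64/15)*1)*0 = ((2 + 128/225 + 64/15)*1)*0 = ((1538/225)*1)*0 = (1538/225)*0 = 0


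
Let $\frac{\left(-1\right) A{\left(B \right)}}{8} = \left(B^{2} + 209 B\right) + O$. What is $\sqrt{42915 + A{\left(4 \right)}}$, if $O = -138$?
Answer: $\sqrt{37203} \approx 192.88$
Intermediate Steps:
$A{\left(B \right)} = 1104 - 1672 B - 8 B^{2}$ ($A{\left(B \right)} = - 8 \left(\left(B^{2} + 209 B\right) - 138\right) = - 8 \left(-138 + B^{2} + 209 B\right) = 1104 - 1672 B - 8 B^{2}$)
$\sqrt{42915 + A{\left(4 \right)}} = \sqrt{42915 - \left(5584 + 128\right)} = \sqrt{42915 - 5712} = \sqrt{37203}$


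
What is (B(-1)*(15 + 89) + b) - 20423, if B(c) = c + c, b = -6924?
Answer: -27555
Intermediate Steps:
B(c) = 2*c
(B(-1)*(15 + 89) + b) - 20423 = ((2*(-1))*(15 + 89) - 6924) - 20423 = (-2*104 - 6924) - 20423 = (-208 - 6924) - 20423 = -7132 - 20423 = -27555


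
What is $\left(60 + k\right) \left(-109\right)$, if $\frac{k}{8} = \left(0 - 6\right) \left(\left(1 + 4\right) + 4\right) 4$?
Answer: $181812$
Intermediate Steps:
$k = -1728$ ($k = 8 \left(0 - 6\right) \left(\left(1 + 4\right) + 4\right) 4 = 8 \left(- 6 \left(5 + 4\right) 4\right) = 8 \left(- 6 \cdot 9 \cdot 4\right) = 8 \left(\left(-6\right) 36\right) = 8 \left(-216\right) = -1728$)
$\left(60 + k\right) \left(-109\right) = \left(60 - 1728\right) \left(-109\right) = \left(-1668\right) \left(-109\right) = 181812$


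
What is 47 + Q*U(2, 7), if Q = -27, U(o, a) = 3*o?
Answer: -115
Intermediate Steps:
47 + Q*U(2, 7) = 47 - 81*2 = 47 - 27*6 = 47 - 162 = -115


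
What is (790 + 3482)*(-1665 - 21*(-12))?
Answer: -6036336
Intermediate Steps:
(790 + 3482)*(-1665 - 21*(-12)) = 4272*(-1665 + 252) = 4272*(-1413) = -6036336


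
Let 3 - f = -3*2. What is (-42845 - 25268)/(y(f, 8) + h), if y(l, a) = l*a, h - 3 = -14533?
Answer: 68113/14458 ≈ 4.7111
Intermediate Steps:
f = 9 (f = 3 - (-3)*2 = 3 - 1*(-6) = 3 + 6 = 9)
h = -14530 (h = 3 - 14533 = -14530)
y(l, a) = a*l
(-42845 - 25268)/(y(f, 8) + h) = (-42845 - 25268)/(8*9 - 14530) = -68113/(72 - 14530) = -68113/(-14458) = -68113*(-1/14458) = 68113/14458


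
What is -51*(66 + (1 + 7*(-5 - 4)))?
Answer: -204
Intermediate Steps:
-51*(66 + (1 + 7*(-5 - 4))) = -51*(66 + (1 + 7*(-9))) = -51*(66 + (1 - 63)) = -51*(66 - 62) = -51*4 = -204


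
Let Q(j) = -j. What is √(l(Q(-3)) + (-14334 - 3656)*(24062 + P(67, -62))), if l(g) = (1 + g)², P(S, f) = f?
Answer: 4*I*√26984999 ≈ 20779.0*I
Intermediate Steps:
√(l(Q(-3)) + (-14334 - 3656)*(24062 + P(67, -62))) = √((1 - 1*(-3))² + (-14334 - 3656)*(24062 - 62)) = √((1 + 3)² - 17990*24000) = √(4² - 431760000) = √(16 - 431760000) = √(-431759984) = 4*I*√26984999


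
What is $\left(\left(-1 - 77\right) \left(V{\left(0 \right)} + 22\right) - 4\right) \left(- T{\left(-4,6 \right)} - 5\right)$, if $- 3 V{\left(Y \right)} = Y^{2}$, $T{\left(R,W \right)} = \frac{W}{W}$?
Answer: $10320$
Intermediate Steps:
$T{\left(R,W \right)} = 1$
$V{\left(Y \right)} = - \frac{Y^{2}}{3}$
$\left(\left(-1 - 77\right) \left(V{\left(0 \right)} + 22\right) - 4\right) \left(- T{\left(-4,6 \right)} - 5\right) = \left(\left(-1 - 77\right) \left(- \frac{0^{2}}{3} + 22\right) - 4\right) \left(\left(-1\right) 1 - 5\right) = \left(- 78 \left(\left(- \frac{1}{3}\right) 0 + 22\right) - 4\right) \left(-1 - 5\right) = \left(- 78 \left(0 + 22\right) - 4\right) \left(-6\right) = \left(\left(-78\right) 22 - 4\right) \left(-6\right) = \left(-1716 - 4\right) \left(-6\right) = \left(-1720\right) \left(-6\right) = 10320$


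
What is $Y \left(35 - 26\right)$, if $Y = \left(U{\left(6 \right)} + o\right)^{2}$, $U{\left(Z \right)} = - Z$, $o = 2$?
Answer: $144$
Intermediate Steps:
$Y = 16$ ($Y = \left(\left(-1\right) 6 + 2\right)^{2} = \left(-6 + 2\right)^{2} = \left(-4\right)^{2} = 16$)
$Y \left(35 - 26\right) = 16 \left(35 - 26\right) = 16 \cdot 9 = 144$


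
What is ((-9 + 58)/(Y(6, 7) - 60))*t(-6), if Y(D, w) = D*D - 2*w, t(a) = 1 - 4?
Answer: 147/38 ≈ 3.8684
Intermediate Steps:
t(a) = -3
Y(D, w) = D² - 2*w
((-9 + 58)/(Y(6, 7) - 60))*t(-6) = ((-9 + 58)/((6² - 2*7) - 60))*(-3) = (49/((36 - 14) - 60))*(-3) = (49/(22 - 60))*(-3) = (49/(-38))*(-3) = (49*(-1/38))*(-3) = -49/38*(-3) = 147/38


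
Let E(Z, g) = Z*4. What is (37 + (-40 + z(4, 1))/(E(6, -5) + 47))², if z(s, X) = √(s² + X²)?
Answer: (2587 + √17)²/5041 ≈ 1331.9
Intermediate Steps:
E(Z, g) = 4*Z
z(s, X) = √(X² + s²)
(37 + (-40 + z(4, 1))/(E(6, -5) + 47))² = (37 + (-40 + √(1² + 4²))/(4*6 + 47))² = (37 + (-40 + √(1 + 16))/(24 + 47))² = (37 + (-40 + √17)/71)² = (37 + (-40 + √17)*(1/71))² = (37 + (-40/71 + √17/71))² = (2587/71 + √17/71)²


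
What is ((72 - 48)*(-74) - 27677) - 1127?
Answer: -30580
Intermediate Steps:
((72 - 48)*(-74) - 27677) - 1127 = (24*(-74) - 27677) - 1127 = (-1776 - 27677) - 1127 = -29453 - 1127 = -30580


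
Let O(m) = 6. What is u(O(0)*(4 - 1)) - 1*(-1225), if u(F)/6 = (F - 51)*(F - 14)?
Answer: 433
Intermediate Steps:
u(F) = 6*(-51 + F)*(-14 + F) (u(F) = 6*((F - 51)*(F - 14)) = 6*((-51 + F)*(-14 + F)) = 6*(-51 + F)*(-14 + F))
u(O(0)*(4 - 1)) - 1*(-1225) = (4284 - 2340*(4 - 1) + 6*(6*(4 - 1))**2) - 1*(-1225) = (4284 - 2340*3 + 6*(6*3)**2) + 1225 = (4284 - 390*18 + 6*18**2) + 1225 = (4284 - 7020 + 6*324) + 1225 = (4284 - 7020 + 1944) + 1225 = -792 + 1225 = 433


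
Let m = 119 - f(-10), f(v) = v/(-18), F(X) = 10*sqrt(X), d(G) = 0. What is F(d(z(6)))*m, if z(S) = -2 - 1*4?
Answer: 0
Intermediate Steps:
z(S) = -6 (z(S) = -2 - 4 = -6)
f(v) = -v/18 (f(v) = v*(-1/18) = -v/18)
m = 1066/9 (m = 119 - (-1)*(-10)/18 = 119 - 1*5/9 = 119 - 5/9 = 1066/9 ≈ 118.44)
F(d(z(6)))*m = (10*sqrt(0))*(1066/9) = (10*0)*(1066/9) = 0*(1066/9) = 0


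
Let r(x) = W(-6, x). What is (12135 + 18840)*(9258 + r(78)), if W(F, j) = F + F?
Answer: 286394850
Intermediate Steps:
W(F, j) = 2*F
r(x) = -12 (r(x) = 2*(-6) = -12)
(12135 + 18840)*(9258 + r(78)) = (12135 + 18840)*(9258 - 12) = 30975*9246 = 286394850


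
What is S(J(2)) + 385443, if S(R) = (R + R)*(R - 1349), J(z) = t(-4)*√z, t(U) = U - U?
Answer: 385443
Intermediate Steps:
t(U) = 0
J(z) = 0 (J(z) = 0*√z = 0)
S(R) = 2*R*(-1349 + R) (S(R) = (2*R)*(-1349 + R) = 2*R*(-1349 + R))
S(J(2)) + 385443 = 2*0*(-1349 + 0) + 385443 = 2*0*(-1349) + 385443 = 0 + 385443 = 385443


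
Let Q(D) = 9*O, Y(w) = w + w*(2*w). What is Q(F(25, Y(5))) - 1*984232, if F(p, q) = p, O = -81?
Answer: -984961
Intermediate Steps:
Y(w) = w + 2*w**2
Q(D) = -729 (Q(D) = 9*(-81) = -729)
Q(F(25, Y(5))) - 1*984232 = -729 - 1*984232 = -729 - 984232 = -984961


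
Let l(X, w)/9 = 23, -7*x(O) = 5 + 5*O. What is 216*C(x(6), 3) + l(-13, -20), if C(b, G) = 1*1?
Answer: 423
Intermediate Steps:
x(O) = -5/7 - 5*O/7 (x(O) = -(5 + 5*O)/7 = -5/7 - 5*O/7)
l(X, w) = 207 (l(X, w) = 9*23 = 207)
C(b, G) = 1
216*C(x(6), 3) + l(-13, -20) = 216*1 + 207 = 216 + 207 = 423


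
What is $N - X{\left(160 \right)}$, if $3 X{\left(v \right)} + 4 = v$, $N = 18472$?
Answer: $18420$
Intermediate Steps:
$X{\left(v \right)} = - \frac{4}{3} + \frac{v}{3}$
$N - X{\left(160 \right)} = 18472 - \left(- \frac{4}{3} + \frac{1}{3} \cdot 160\right) = 18472 - \left(- \frac{4}{3} + \frac{160}{3}\right) = 18472 - 52 = 18420$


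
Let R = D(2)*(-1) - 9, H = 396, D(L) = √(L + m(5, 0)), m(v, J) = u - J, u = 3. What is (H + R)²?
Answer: (387 - √5)² ≈ 1.4804e+5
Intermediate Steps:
m(v, J) = 3 - J
D(L) = √(3 + L) (D(L) = √(L + (3 - 1*0)) = √(L + (3 + 0)) = √(L + 3) = √(3 + L))
R = -9 - √5 (R = √(3 + 2)*(-1) - 9 = √5*(-1) - 9 = -√5 - 9 = -9 - √5 ≈ -11.236)
(H + R)² = (396 + (-9 - √5))² = (387 - √5)²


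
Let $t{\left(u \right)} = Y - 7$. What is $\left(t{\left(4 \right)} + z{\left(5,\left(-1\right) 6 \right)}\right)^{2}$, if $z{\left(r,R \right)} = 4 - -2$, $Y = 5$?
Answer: $16$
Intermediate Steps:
$z{\left(r,R \right)} = 6$ ($z{\left(r,R \right)} = 4 + 2 = 6$)
$t{\left(u \right)} = -2$ ($t{\left(u \right)} = 5 - 7 = -2$)
$\left(t{\left(4 \right)} + z{\left(5,\left(-1\right) 6 \right)}\right)^{2} = \left(-2 + 6\right)^{2} = 4^{2} = 16$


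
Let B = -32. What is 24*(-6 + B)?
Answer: -912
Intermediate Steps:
24*(-6 + B) = 24*(-6 - 32) = 24*(-38) = -912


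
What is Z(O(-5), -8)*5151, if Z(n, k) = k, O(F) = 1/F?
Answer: -41208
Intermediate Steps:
Z(O(-5), -8)*5151 = -8*5151 = -41208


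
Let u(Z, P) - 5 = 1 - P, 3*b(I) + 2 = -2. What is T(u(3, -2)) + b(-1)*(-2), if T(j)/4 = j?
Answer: 104/3 ≈ 34.667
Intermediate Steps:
b(I) = -4/3 (b(I) = -2/3 + (1/3)*(-2) = -2/3 - 2/3 = -4/3)
u(Z, P) = 6 - P (u(Z, P) = 5 + (1 - P) = 6 - P)
T(j) = 4*j
T(u(3, -2)) + b(-1)*(-2) = 4*(6 - 1*(-2)) - 4/3*(-2) = 4*(6 + 2) + 8/3 = 4*8 + 8/3 = 32 + 8/3 = 104/3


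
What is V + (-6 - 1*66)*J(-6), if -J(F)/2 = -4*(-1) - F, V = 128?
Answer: 1568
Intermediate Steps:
J(F) = -8 + 2*F (J(F) = -2*(-4*(-1) - F) = -2*(4 - F) = -8 + 2*F)
V + (-6 - 1*66)*J(-6) = 128 + (-6 - 1*66)*(-8 + 2*(-6)) = 128 + (-6 - 66)*(-8 - 12) = 128 - 72*(-20) = 128 + 1440 = 1568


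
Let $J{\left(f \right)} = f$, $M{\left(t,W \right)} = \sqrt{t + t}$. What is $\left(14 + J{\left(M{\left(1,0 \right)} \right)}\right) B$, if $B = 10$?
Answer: $140 + 10 \sqrt{2} \approx 154.14$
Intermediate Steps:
$M{\left(t,W \right)} = \sqrt{2} \sqrt{t}$ ($M{\left(t,W \right)} = \sqrt{2 t} = \sqrt{2} \sqrt{t}$)
$\left(14 + J{\left(M{\left(1,0 \right)} \right)}\right) B = \left(14 + \sqrt{2} \sqrt{1}\right) 10 = \left(14 + \sqrt{2} \cdot 1\right) 10 = \left(14 + \sqrt{2}\right) 10 = 140 + 10 \sqrt{2}$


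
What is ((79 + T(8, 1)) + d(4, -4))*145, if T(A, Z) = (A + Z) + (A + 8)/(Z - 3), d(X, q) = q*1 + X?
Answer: 11600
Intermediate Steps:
d(X, q) = X + q (d(X, q) = q + X = X + q)
T(A, Z) = A + Z + (8 + A)/(-3 + Z) (T(A, Z) = (A + Z) + (8 + A)/(-3 + Z) = A + Z + (8 + A)/(-3 + Z))
((79 + T(8, 1)) + d(4, -4))*145 = ((79 + (8 + 1**2 - 3*1 - 2*8 + 8*1)/(-3 + 1)) + (4 - 4))*145 = ((79 + (8 + 1 - 3 - 16 + 8)/(-2)) + 0)*145 = ((79 - 1/2*(-2)) + 0)*145 = ((79 + 1) + 0)*145 = (80 + 0)*145 = 80*145 = 11600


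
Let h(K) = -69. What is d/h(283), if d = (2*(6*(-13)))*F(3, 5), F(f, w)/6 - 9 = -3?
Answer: 1872/23 ≈ 81.391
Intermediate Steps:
F(f, w) = 36 (F(f, w) = 54 + 6*(-3) = 54 - 18 = 36)
d = -5616 (d = (2*(6*(-13)))*36 = (2*(-78))*36 = -156*36 = -5616)
d/h(283) = -5616/(-69) = -5616*(-1/69) = 1872/23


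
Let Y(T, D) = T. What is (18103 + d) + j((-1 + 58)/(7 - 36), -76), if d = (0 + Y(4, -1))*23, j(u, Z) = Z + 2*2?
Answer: 18123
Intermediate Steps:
j(u, Z) = 4 + Z (j(u, Z) = Z + 4 = 4 + Z)
d = 92 (d = (0 + 4)*23 = 4*23 = 92)
(18103 + d) + j((-1 + 58)/(7 - 36), -76) = (18103 + 92) + (4 - 76) = 18195 - 72 = 18123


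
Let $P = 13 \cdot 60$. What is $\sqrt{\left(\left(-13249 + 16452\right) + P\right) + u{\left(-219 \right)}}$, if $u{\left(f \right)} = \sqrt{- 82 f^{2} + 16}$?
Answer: $\sqrt{3983 + i \sqrt{3932786}} \approx 64.932 + 15.271 i$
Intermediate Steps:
$P = 780$
$u{\left(f \right)} = \sqrt{16 - 82 f^{2}}$
$\sqrt{\left(\left(-13249 + 16452\right) + P\right) + u{\left(-219 \right)}} = \sqrt{\left(\left(-13249 + 16452\right) + 780\right) + \sqrt{16 - 82 \left(-219\right)^{2}}} = \sqrt{\left(3203 + 780\right) + \sqrt{16 - 3932802}} = \sqrt{3983 + \sqrt{16 - 3932802}} = \sqrt{3983 + \sqrt{-3932786}} = \sqrt{3983 + i \sqrt{3932786}}$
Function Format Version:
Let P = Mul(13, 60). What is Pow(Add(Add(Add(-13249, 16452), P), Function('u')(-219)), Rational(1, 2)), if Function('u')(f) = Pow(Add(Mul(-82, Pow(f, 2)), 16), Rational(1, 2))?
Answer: Pow(Add(3983, Mul(I, Pow(3932786, Rational(1, 2)))), Rational(1, 2)) ≈ Add(64.932, Mul(15.271, I))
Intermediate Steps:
P = 780
Function('u')(f) = Pow(Add(16, Mul(-82, Pow(f, 2))), Rational(1, 2))
Pow(Add(Add(Add(-13249, 16452), P), Function('u')(-219)), Rational(1, 2)) = Pow(Add(Add(Add(-13249, 16452), 780), Pow(Add(16, Mul(-82, Pow(-219, 2))), Rational(1, 2))), Rational(1, 2)) = Pow(Add(Add(3203, 780), Pow(Add(16, Mul(-82, 47961)), Rational(1, 2))), Rational(1, 2)) = Pow(Add(3983, Pow(Add(16, -3932802), Rational(1, 2))), Rational(1, 2)) = Pow(Add(3983, Pow(-3932786, Rational(1, 2))), Rational(1, 2)) = Pow(Add(3983, Mul(I, Pow(3932786, Rational(1, 2)))), Rational(1, 2))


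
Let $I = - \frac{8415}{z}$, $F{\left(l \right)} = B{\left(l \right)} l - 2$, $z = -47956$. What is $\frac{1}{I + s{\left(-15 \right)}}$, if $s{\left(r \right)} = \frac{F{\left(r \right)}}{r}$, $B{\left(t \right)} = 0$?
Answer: $\frac{719340}{222137} \approx 3.2383$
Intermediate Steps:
$F{\left(l \right)} = -2$ ($F{\left(l \right)} = 0 l - 2 = 0 - 2 = -2$)
$I = \frac{8415}{47956}$ ($I = - \frac{8415}{-47956} = \left(-8415\right) \left(- \frac{1}{47956}\right) = \frac{8415}{47956} \approx 0.17547$)
$s{\left(r \right)} = - \frac{2}{r}$
$\frac{1}{I + s{\left(-15 \right)}} = \frac{1}{\frac{8415}{47956} - \frac{2}{-15}} = \frac{1}{\frac{8415}{47956} - - \frac{2}{15}} = \frac{1}{\frac{8415}{47956} + \frac{2}{15}} = \frac{1}{\frac{222137}{719340}} = \frac{719340}{222137}$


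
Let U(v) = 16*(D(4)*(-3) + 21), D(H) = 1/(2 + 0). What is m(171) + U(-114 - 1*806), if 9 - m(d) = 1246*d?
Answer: -212745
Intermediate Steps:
D(H) = ½ (D(H) = 1/2 = ½)
m(d) = 9 - 1246*d
U(v) = 312 (U(v) = 16*((½)*(-3) + 21) = 16*(-3/2 + 21) = 16*(39/2) = 312)
m(171) + U(-114 - 1*806) = (9 - 1246*171) + 312 = (9 - 213066) + 312 = -213057 + 312 = -212745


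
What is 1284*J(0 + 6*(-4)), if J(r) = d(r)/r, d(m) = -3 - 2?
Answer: 535/2 ≈ 267.50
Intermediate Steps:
d(m) = -5
J(r) = -5/r
1284*J(0 + 6*(-4)) = 1284*(-5/(0 + 6*(-4))) = 1284*(-5/(0 - 24)) = 1284*(-5/(-24)) = 1284*(-5*(-1/24)) = 1284*(5/24) = 535/2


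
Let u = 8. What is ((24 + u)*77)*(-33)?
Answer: -81312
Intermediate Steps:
((24 + u)*77)*(-33) = ((24 + 8)*77)*(-33) = (32*77)*(-33) = 2464*(-33) = -81312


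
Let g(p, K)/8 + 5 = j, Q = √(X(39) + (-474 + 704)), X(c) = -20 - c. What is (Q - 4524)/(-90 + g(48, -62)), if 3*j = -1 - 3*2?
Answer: 6786/223 - 9*√19/446 ≈ 30.343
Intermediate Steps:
Q = 3*√19 (Q = √((-20 - 1*39) + (-474 + 704)) = √((-20 - 39) + 230) = √(-59 + 230) = √171 = 3*√19 ≈ 13.077)
j = -7/3 (j = (-1 - 3*2)/3 = (-1 - 6)/3 = (⅓)*(-7) = -7/3 ≈ -2.3333)
g(p, K) = -176/3 (g(p, K) = -40 + 8*(-7/3) = -40 - 56/3 = -176/3)
(Q - 4524)/(-90 + g(48, -62)) = (3*√19 - 4524)/(-90 - 176/3) = (-4524 + 3*√19)/(-446/3) = (-4524 + 3*√19)*(-3/446) = 6786/223 - 9*√19/446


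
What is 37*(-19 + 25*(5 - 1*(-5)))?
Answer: 8547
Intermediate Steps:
37*(-19 + 25*(5 - 1*(-5))) = 37*(-19 + 25*(5 + 5)) = 37*(-19 + 25*10) = 37*(-19 + 250) = 37*231 = 8547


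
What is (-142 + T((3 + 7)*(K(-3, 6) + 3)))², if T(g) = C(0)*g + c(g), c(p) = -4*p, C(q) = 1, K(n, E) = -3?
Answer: 20164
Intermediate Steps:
T(g) = -3*g (T(g) = 1*g - 4*g = g - 4*g = -3*g)
(-142 + T((3 + 7)*(K(-3, 6) + 3)))² = (-142 - 3*(3 + 7)*(-3 + 3))² = (-142 - 30*0)² = (-142 - 3*0)² = (-142 + 0)² = (-142)² = 20164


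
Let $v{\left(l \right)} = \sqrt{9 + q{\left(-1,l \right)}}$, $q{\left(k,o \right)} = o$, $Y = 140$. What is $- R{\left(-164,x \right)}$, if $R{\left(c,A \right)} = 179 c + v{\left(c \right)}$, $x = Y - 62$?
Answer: $29356 - i \sqrt{155} \approx 29356.0 - 12.45 i$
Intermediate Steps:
$x = 78$ ($x = 140 - 62 = 78$)
$v{\left(l \right)} = \sqrt{9 + l}$
$R{\left(c,A \right)} = \sqrt{9 + c} + 179 c$ ($R{\left(c,A \right)} = 179 c + \sqrt{9 + c} = \sqrt{9 + c} + 179 c$)
$- R{\left(-164,x \right)} = - (\sqrt{9 - 164} + 179 \left(-164\right)) = - (\sqrt{-155} - 29356) = - (i \sqrt{155} - 29356) = - (-29356 + i \sqrt{155}) = 29356 - i \sqrt{155}$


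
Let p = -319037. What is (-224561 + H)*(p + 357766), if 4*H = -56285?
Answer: -36967953641/4 ≈ -9.2420e+9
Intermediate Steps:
H = -56285/4 (H = (¼)*(-56285) = -56285/4 ≈ -14071.)
(-224561 + H)*(p + 357766) = (-224561 - 56285/4)*(-319037 + 357766) = -954529/4*38729 = -36967953641/4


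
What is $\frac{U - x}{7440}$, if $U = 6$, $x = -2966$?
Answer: $\frac{743}{1860} \approx 0.39946$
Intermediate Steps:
$\frac{U - x}{7440} = \frac{6 - -2966}{7440} = \left(6 + 2966\right) \frac{1}{7440} = 2972 \cdot \frac{1}{7440} = \frac{743}{1860}$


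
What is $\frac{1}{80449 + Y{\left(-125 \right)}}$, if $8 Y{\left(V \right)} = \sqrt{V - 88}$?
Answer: $\frac{5148736}{414210662677} - \frac{8 i \sqrt{213}}{414210662677} \approx 1.243 \cdot 10^{-5} - 2.8188 \cdot 10^{-10} i$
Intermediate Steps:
$Y{\left(V \right)} = \frac{\sqrt{-88 + V}}{8}$ ($Y{\left(V \right)} = \frac{\sqrt{V - 88}}{8} = \frac{\sqrt{-88 + V}}{8}$)
$\frac{1}{80449 + Y{\left(-125 \right)}} = \frac{1}{80449 + \frac{\sqrt{-88 - 125}}{8}} = \frac{1}{80449 + \frac{\sqrt{-213}}{8}} = \frac{1}{80449 + \frac{i \sqrt{213}}{8}}$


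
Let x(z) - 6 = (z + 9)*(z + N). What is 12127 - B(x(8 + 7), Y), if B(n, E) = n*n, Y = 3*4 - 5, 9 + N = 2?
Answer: -27077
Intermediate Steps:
N = -7 (N = -9 + 2 = -7)
Y = 7 (Y = 12 - 5 = 7)
x(z) = 6 + (-7 + z)*(9 + z) (x(z) = 6 + (z + 9)*(z - 7) = 6 + (9 + z)*(-7 + z) = 6 + (-7 + z)*(9 + z))
B(n, E) = n²
12127 - B(x(8 + 7), Y) = 12127 - (-57 + (8 + 7)² + 2*(8 + 7))² = 12127 - (-57 + 15² + 2*15)² = 12127 - (-57 + 225 + 30)² = 12127 - 1*198² = 12127 - 1*39204 = 12127 - 39204 = -27077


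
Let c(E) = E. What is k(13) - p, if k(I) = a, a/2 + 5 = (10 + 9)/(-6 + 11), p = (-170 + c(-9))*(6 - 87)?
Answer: -72507/5 ≈ -14501.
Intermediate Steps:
p = 14499 (p = (-170 - 9)*(6 - 87) = -179*(-81) = 14499)
a = -12/5 (a = -10 + 2*((10 + 9)/(-6 + 11)) = -10 + 2*(19/5) = -10 + 38/5 = -12/5 ≈ -2.4000)
k(I) = -12/5
k(13) - p = -12/5 - 1*14499 = -12/5 - 14499 = -72507/5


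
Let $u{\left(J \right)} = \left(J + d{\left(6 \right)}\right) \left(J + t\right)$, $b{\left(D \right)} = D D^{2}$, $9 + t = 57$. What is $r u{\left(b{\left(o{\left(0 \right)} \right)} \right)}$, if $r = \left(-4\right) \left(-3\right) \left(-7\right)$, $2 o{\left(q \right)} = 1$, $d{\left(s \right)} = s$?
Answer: $- \frac{396165}{16} \approx -24760.0$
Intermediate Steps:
$t = 48$ ($t = -9 + 57 = 48$)
$o{\left(q \right)} = \frac{1}{2}$ ($o{\left(q \right)} = \frac{1}{2} \cdot 1 = \frac{1}{2}$)
$b{\left(D \right)} = D^{3}$
$u{\left(J \right)} = \left(6 + J\right) \left(48 + J\right)$ ($u{\left(J \right)} = \left(J + 6\right) \left(J + 48\right) = \left(6 + J\right) \left(48 + J\right)$)
$r = -84$ ($r = 12 \left(-7\right) = -84$)
$r u{\left(b{\left(o{\left(0 \right)} \right)} \right)} = - 84 \left(288 + \left(\left(\frac{1}{2}\right)^{3}\right)^{2} + \frac{54}{8}\right) = - 84 \left(288 + \left(\frac{1}{8}\right)^{2} + 54 \cdot \frac{1}{8}\right) = - 84 \left(288 + \frac{1}{64} + \frac{27}{4}\right) = \left(-84\right) \frac{18865}{64} = - \frac{396165}{16}$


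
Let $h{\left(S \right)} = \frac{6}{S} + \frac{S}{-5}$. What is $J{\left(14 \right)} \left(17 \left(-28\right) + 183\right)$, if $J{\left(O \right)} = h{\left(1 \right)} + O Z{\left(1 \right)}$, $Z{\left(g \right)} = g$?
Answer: $- \frac{29007}{5} \approx -5801.4$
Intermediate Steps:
$h{\left(S \right)} = \frac{6}{S} - \frac{S}{5}$ ($h{\left(S \right)} = \frac{6}{S} + S \left(- \frac{1}{5}\right) = \frac{6}{S} - \frac{S}{5}$)
$J{\left(O \right)} = \frac{29}{5} + O$ ($J{\left(O \right)} = \left(\frac{6}{1} - \frac{1}{5}\right) + O 1 = \left(6 \cdot 1 - \frac{1}{5}\right) + O = \left(6 - \frac{1}{5}\right) + O = \frac{29}{5} + O$)
$J{\left(14 \right)} \left(17 \left(-28\right) + 183\right) = \left(\frac{29}{5} + 14\right) \left(17 \left(-28\right) + 183\right) = \frac{99 \left(-476 + 183\right)}{5} = \frac{99}{5} \left(-293\right) = - \frac{29007}{5}$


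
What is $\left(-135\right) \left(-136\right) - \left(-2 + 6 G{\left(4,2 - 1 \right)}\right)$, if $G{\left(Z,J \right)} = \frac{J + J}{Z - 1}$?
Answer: $18358$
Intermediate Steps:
$G{\left(Z,J \right)} = \frac{2 J}{-1 + Z}$
$\left(-135\right) \left(-136\right) - \left(-2 + 6 G{\left(4,2 - 1 \right)}\right) = \left(-135\right) \left(-136\right) + \left(\left(4 - 2\right) - 6 \frac{2 \left(2 - 1\right)}{-1 + 4}\right) = 18360 + \left(2 - 6 \cdot 2 \cdot 1 \cdot \frac{1}{3}\right) = 18360 + \left(2 - 4\right) = 18360 - 2 = 18358$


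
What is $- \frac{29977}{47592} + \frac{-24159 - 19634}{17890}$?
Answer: $- \frac{1310242493}{425710440} \approx -3.0778$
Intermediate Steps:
$- \frac{29977}{47592} + \frac{-24159 - 19634}{17890} = \left(-29977\right) \frac{1}{47592} - \frac{43793}{17890} = - \frac{29977}{47592} - \frac{43793}{17890} = - \frac{1310242493}{425710440}$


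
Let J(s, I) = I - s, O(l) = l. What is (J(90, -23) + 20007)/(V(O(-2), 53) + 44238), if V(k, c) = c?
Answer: 19894/44291 ≈ 0.44917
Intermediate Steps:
(J(90, -23) + 20007)/(V(O(-2), 53) + 44238) = ((-23 - 1*90) + 20007)/(53 + 44238) = ((-23 - 90) + 20007)/44291 = (-113 + 20007)*(1/44291) = 19894*(1/44291) = 19894/44291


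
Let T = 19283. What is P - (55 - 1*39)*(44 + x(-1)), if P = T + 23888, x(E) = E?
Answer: 42483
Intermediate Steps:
P = 43171 (P = 19283 + 23888 = 43171)
P - (55 - 1*39)*(44 + x(-1)) = 43171 - (55 - 1*39)*(44 - 1) = 43171 - (55 - 39)*43 = 43171 - 16*43 = 43171 - 1*688 = 43171 - 688 = 42483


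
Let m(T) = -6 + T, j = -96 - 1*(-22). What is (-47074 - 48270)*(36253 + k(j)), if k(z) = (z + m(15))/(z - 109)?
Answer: -632546801216/183 ≈ -3.4565e+9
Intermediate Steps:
j = -74 (j = -96 + 22 = -74)
k(z) = (9 + z)/(-109 + z) (k(z) = (z + (-6 + 15))/(z - 109) = (z + 9)/(-109 + z) = (9 + z)/(-109 + z))
(-47074 - 48270)*(36253 + k(j)) = (-47074 - 48270)*(36253 + (9 - 74)/(-109 - 74)) = -95344*(36253 - 65/(-183)) = -95344*(36253 - 1/183*(-65)) = -95344*(36253 + 65/183) = -95344*6634364/183 = -632546801216/183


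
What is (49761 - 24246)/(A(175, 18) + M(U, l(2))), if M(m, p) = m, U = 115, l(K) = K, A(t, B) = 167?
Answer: 8505/94 ≈ 90.479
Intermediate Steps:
(49761 - 24246)/(A(175, 18) + M(U, l(2))) = (49761 - 24246)/(167 + 115) = 25515/282 = 25515*(1/282) = 8505/94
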